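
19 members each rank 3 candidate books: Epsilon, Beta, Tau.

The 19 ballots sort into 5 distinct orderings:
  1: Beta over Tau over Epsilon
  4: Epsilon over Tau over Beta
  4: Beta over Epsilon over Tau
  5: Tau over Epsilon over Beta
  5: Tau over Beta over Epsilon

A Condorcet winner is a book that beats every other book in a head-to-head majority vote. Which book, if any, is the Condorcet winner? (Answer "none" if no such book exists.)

Tau

Pairwise majorities:
Epsilon vs Beta: Beta, 10–9.
Epsilon vs Tau: Tau wins 11–8.
Beta–Tau: Tau 14–5.
Tau beats each of Epsilon, Beta — Tau is the Condorcet winner.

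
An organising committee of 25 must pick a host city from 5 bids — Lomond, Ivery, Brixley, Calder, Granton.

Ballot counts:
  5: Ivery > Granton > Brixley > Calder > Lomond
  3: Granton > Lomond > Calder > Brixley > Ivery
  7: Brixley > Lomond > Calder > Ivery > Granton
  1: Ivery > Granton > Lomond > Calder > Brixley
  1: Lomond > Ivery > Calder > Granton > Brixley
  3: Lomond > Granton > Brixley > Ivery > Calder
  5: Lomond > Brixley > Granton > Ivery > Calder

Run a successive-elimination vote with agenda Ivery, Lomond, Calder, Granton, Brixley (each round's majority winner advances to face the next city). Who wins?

Round 1: Ivery vs Lomond — 6–19, Lomond advances.
Round 2: Lomond vs Calder — 20–5, Lomond advances.
Round 3: Lomond vs Granton — 16–9, Lomond advances.
Round 4: Lomond vs Brixley — 13–12, Lomond advances.
Lomond survives the agenda.

Lomond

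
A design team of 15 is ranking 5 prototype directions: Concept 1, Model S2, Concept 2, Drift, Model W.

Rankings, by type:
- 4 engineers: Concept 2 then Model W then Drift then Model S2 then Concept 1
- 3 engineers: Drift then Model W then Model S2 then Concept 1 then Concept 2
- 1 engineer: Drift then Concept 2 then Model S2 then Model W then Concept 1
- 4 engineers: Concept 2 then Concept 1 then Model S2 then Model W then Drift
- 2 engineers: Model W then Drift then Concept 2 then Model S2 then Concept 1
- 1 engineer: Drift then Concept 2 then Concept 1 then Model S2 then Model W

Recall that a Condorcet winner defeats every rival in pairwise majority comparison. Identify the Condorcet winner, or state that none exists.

Concept 2

Check each pair by majority over 15 ballots:
Concept 1 vs Model S2: Model S2 wins 10–5.
Concept 1–Concept 2: Concept 2 12–3.
Concept 1 vs Drift: Concept 1 preferred on 4 ballots; Drift wins 11–4.
Concept 1–Model W: Model W 10–5.
Model S2 vs Concept 2: Model S2 is ranked higher on 3 ballots, Concept 2 on 12. Concept 2 wins 12–3.
Model S2 vs Drift: Drift, 11–4.
Model S2 vs Model W: Model W wins 9–6.
Concept 2 vs Drift: 8 to 7, Concept 2.
Concept 2 vs Model W: Concept 2 preferred on 4+1+4+1 = 10 ballots; Concept 2 wins 10–5.
Drift vs Model W: Model W, 10–5.
Concept 2 wins every pairwise contest, so Concept 2 is the Condorcet winner.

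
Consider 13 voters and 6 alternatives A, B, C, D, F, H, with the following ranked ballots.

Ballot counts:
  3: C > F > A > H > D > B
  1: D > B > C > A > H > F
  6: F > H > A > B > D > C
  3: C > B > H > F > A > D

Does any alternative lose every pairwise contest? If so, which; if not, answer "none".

Head-to-head results (13 voters):
A vs B: 3+6 = 9 for A, 4 for B — A by 9–4.
A vs C: 6 to 7, C.
A–D: A 12–1.
A–F: F 12–1.
A vs H: H wins 9–4.
B vs C: 7 to 6, B.
B vs D: B preferred on 6+3 = 9 ballots; B wins 9–4.
B vs F: 1+3 = 4 for B, 9 for F — F by 9–4.
B vs H: 4 to 9, H.
C vs D: 3+3 = 6 for C, 7 for D — D by 7–6.
C–F: C 7–6.
C vs H: C is ranked higher on 3+1+3 = 7 ballots, H on 6. C wins 7–6.
D vs F: F, 12–1.
D vs H: 1 for D, 12 for H — H by 12–1.
F vs H: F wins 9–4.
Every alternative wins at least one matchup (A beats B; B beats C; C beats A; D beats C; F beats A; H beats A), so there is no Condorcet loser.

none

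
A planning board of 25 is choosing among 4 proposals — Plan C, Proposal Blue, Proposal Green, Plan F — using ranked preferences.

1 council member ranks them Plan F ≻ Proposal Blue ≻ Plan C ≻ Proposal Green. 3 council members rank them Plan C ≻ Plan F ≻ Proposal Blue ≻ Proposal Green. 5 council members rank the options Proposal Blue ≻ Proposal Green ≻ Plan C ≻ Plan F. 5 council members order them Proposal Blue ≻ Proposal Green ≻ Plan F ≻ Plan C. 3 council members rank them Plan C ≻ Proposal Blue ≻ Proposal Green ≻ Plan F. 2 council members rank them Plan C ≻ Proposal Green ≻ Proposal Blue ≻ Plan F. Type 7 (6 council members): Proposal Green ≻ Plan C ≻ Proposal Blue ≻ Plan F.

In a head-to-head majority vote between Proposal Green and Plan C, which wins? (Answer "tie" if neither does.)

Proposal Green

Ballots ranking Proposal Green above Plan C: 5 + 5 + 6 = 16.
Ballots ranking Plan C above Proposal Green: 25 − 16 = 9.
Proposal Green wins the head-to-head 16–9.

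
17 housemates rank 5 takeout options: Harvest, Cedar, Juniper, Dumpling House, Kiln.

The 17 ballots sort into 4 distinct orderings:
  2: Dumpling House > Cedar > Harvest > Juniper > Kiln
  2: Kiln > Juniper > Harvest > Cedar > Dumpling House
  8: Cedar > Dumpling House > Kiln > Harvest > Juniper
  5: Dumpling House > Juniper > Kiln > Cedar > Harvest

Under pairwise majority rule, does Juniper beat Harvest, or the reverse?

Ballots ranking Juniper above Harvest: 2 + 5 = 7.
Ballots ranking Harvest above Juniper: 17 − 7 = 10.
Harvest wins the head-to-head 10–7.

Harvest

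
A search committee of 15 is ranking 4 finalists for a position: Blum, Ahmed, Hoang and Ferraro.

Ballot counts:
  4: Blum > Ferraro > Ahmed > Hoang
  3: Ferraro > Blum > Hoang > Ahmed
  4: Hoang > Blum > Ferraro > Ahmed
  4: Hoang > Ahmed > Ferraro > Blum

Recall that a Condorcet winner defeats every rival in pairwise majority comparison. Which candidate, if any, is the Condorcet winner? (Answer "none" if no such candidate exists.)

Head-to-head results (15 committee members):
Blum vs Ahmed: Blum, 11–4.
Blum vs Hoang: Hoang, 8–7.
Blum–Ferraro: Blum 8–7.
Ahmed vs Hoang: Hoang, 11–4.
Ahmed–Ferraro: Ferraro 11–4.
Hoang–Ferraro: Hoang 8–7.
Hoang defeats every rival head-to-head and is the Condorcet winner.

Hoang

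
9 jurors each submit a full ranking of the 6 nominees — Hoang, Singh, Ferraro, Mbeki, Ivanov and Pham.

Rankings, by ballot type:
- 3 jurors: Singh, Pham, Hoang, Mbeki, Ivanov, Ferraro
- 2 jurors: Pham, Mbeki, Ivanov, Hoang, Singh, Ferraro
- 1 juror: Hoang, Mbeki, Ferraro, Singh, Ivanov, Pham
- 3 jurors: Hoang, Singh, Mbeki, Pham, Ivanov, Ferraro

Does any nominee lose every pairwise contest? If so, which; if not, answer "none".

Pairwise majorities:
Hoang vs Singh: Hoang, 6–3.
Hoang vs Ferraro: Hoang, 9–0.
Hoang vs Mbeki: 7 to 2, Hoang.
Hoang vs Ivanov: Hoang preferred on 3+1+3 = 7 ballots; Hoang wins 7–2.
Hoang vs Pham: 4 to 5, Pham.
Singh–Ferraro: Singh 8–1.
Singh vs Mbeki: Singh is ranked higher on 3+3 = 6 ballots, Mbeki on 3. Singh wins 6–3.
Singh vs Ivanov: 7 to 2, Singh.
Singh vs Pham: Singh wins 7–2.
Ferraro–Mbeki: Mbeki 9–0.
Ferraro vs Ivanov: Ferraro preferred on 1 ballot; Ivanov wins 8–1.
Ferraro vs Pham: Ferraro is ranked higher on 1 ballot, Pham on 8. Pham wins 8–1.
Mbeki vs Ivanov: Mbeki, 9–0.
Mbeki vs Pham: 1+3 = 4 for Mbeki, 5 for Pham — Pham by 5–4.
Ivanov vs Pham: 1 to 8, Pham.
Ferraro loses to every other nominee — it is the Condorcet loser.

Ferraro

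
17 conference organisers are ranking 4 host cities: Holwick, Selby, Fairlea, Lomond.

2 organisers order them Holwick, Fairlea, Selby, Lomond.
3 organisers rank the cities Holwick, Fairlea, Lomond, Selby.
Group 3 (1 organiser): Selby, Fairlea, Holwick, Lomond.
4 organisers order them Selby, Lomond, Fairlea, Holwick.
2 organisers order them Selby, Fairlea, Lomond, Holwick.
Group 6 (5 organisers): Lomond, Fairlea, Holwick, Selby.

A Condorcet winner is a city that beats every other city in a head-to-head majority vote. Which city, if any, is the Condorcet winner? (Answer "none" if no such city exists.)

none

Check each pair by majority over 17 ballots:
Holwick vs Selby: Holwick, 10–7.
Holwick vs Fairlea: Fairlea, 12–5.
Holwick–Lomond: Lomond 11–6.
Selby vs Fairlea: Fairlea, 10–7.
Selby vs Lomond: Selby wins 9–8.
Fairlea–Lomond: Lomond 9–8.
Every city loses at least once (Holwick loses to Fairlea; Selby loses to Holwick; Fairlea loses to Lomond; Lomond loses to Selby). The majority relation contains the cycle Holwick > Selby > Lomond > Holwick, so there is no Condorcet winner.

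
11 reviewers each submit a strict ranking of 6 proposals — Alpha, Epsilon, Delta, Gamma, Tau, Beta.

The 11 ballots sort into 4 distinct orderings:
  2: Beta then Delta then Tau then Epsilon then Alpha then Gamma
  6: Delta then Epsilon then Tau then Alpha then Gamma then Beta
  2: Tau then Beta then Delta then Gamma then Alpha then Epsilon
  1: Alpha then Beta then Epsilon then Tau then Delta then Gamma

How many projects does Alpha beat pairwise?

Alpha against each rival (11 reviewers):
Alpha vs Epsilon: Alpha is ranked higher on 2+1 = 3 ballots, Epsilon on 8. Epsilon wins 8–3.
Alpha vs Delta: Delta wins 10–1.
Alpha vs Gamma: 2+6+1 = 9 for Alpha, 2 for Gamma — Alpha by 9–2.
Alpha vs Tau: 1 for Alpha, 10 for Tau — Tau by 10–1.
Alpha vs Beta: Alpha wins 7–4.
Alpha beats Gamma, Beta; loses to Epsilon, Delta, Tau — 2 pairwise wins.

2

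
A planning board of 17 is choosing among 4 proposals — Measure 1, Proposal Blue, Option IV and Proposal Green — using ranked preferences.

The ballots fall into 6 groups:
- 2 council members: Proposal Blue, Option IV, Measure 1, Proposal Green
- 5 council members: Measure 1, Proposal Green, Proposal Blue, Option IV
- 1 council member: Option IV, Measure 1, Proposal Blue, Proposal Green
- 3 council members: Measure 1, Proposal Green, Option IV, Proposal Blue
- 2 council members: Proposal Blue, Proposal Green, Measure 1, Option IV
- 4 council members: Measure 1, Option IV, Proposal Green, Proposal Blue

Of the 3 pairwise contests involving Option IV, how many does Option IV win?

Option IV against each rival (17 council members):
Option IV–Measure 1: Measure 1 14–3.
Option IV vs Proposal Blue: Option IV is ranked higher on 1+3+4 = 8 ballots, Proposal Blue on 9. Proposal Blue wins 9–8.
Option IV vs Proposal Green: Proposal Green wins 10–7.
Option IV beats no one; loses to Measure 1, Proposal Blue, Proposal Green — 0 pairwise wins.

0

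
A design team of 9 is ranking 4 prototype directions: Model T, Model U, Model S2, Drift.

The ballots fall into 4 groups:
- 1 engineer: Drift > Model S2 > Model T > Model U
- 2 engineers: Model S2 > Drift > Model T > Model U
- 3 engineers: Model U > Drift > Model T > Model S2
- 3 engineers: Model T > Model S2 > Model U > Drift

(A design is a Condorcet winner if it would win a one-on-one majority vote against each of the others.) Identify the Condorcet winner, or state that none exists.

Pairwise majorities:
Model T vs Model U: Model T preferred on 1+2+3 = 6 ballots; Model T wins 6–3.
Model T vs Model S2: Model T, 6–3.
Model T vs Drift: Model T preferred on 3 ballots; Drift wins 6–3.
Model U–Model S2: Model S2 6–3.
Model U–Drift: Model U 6–3.
Model S2 vs Drift: Model S2 wins 5–4.
Every design loses at least once (Model T loses to Drift; Model U loses to Model T; Model S2 loses to Model T; Drift loses to Model U). The majority relation contains the cycle Model T → Model U → Drift → Model T, so there is no Condorcet winner.

none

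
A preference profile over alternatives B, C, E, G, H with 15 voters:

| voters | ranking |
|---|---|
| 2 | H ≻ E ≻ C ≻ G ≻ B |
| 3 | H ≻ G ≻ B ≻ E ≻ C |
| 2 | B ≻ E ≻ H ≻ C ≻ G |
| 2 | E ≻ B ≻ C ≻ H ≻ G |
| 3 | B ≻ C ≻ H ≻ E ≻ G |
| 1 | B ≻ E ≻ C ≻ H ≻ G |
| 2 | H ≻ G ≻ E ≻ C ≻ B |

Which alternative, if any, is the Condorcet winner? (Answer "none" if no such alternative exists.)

B

Head-to-head results (15 voters):
B vs C: B preferred on 3+2+2+3+1 = 11 ballots; B wins 11–4.
B vs E: B wins 9–6.
B vs G: B wins 8–7.
B vs H: B preferred on 2+2+3+1 = 8 ballots; B wins 8–7.
C vs E: E, 12–3.
C vs G: C is ranked higher on 2+2+2+3+1 = 10 ballots, G on 5. C wins 10–5.
C vs H: C is ranked higher on 2+3+1 = 6 ballots, H on 9. H wins 9–6.
E–G: E 10–5.
E vs H: E preferred on 2+2+1 = 5 ballots; H wins 10–5.
G–H: H 15–0.
B beats each of C, E, G, H — B is the Condorcet winner.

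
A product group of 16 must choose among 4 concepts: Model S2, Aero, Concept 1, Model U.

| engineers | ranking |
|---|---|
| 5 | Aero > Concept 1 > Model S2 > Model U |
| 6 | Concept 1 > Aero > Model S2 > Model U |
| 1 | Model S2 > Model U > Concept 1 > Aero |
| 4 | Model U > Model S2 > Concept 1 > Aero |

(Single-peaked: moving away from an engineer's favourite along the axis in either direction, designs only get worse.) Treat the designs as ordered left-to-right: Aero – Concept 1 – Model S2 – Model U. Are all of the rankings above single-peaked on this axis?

Axis positions: Aero=1, Concept 1=2, Model S2=3, Model U=4.
Faction 1 (peak Aero at position 1): ranking walks positions 1-2-3-4, expanding outward from the peak — single-peaked.
Faction 2 (peak Concept 1 at position 2): ranking walks positions 2-1-3-4, expanding outward from the peak — single-peaked.
Faction 3 (peak Model S2 at position 3): ranking walks positions 3-4-2-1, expanding outward from the peak — single-peaked.
Faction 4 (peak Model U at position 4): ranking walks positions 4-3-2-1, expanding outward from the peak — single-peaked.
Every ranking is single-peaked on this axis.

yes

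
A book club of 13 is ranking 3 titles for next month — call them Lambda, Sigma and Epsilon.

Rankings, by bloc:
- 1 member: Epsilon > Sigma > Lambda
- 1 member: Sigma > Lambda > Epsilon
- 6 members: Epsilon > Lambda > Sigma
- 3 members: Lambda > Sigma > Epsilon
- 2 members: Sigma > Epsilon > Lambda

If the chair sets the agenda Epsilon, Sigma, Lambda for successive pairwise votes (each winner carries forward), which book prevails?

Epsilon

Round 1: Epsilon vs Sigma — 7–6, Epsilon advances.
Round 2: Epsilon vs Lambda — 9–4, Epsilon advances.
The agenda winner is Epsilon.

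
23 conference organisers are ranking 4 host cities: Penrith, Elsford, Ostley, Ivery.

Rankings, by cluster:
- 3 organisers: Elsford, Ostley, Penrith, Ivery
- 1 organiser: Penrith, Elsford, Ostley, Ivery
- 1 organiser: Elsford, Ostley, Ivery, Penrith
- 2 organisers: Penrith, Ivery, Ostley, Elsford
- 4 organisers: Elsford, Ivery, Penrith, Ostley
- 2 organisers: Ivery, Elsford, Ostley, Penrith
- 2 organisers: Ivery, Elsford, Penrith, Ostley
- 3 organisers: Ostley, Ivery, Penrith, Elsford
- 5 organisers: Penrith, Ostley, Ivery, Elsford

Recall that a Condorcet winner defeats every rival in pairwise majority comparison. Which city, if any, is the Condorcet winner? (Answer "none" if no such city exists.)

none

Check each pair by majority over 23 ballots:
Penrith vs Elsford: 11 to 12, Elsford.
Penrith vs Ostley: 1+2+4+2+5 = 14 for Penrith, 9 for Ostley — Penrith by 14–9.
Penrith vs Ivery: Penrith preferred on 3+1+2+5 = 11 ballots; Ivery wins 12–11.
Elsford vs Ostley: 13 to 10, Elsford.
Elsford vs Ivery: 9 to 14, Ivery.
Ostley vs Ivery: 13 to 10, Ostley.
Every city loses at least once (Penrith loses to Elsford; Elsford loses to Ivery; Ostley loses to Penrith; Ivery loses to Ostley). The majority relation contains the cycle Penrith beats Ostley beats Ivery beats Penrith, so there is no Condorcet winner.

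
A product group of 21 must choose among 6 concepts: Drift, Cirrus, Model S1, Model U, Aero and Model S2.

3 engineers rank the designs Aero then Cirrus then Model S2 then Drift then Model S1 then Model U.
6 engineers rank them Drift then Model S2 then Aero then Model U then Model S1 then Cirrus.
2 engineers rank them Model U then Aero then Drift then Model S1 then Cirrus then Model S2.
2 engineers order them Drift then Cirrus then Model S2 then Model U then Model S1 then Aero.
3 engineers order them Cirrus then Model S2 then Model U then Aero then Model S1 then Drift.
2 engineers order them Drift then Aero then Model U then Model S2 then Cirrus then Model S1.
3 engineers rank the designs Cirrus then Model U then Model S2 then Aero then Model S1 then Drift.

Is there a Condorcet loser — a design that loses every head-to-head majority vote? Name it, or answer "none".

Model S1

Pairwise majorities:
Drift vs Cirrus: 6+2+2+2 = 12 for Drift, 9 for Cirrus — Drift by 12–9.
Drift–Model S1: Drift 15–6.
Drift vs Model U: Drift wins 13–8.
Drift–Aero: Aero 11–10.
Drift vs Model S2: Drift is ranked higher on 6+2+2+2 = 12 ballots, Model S2 on 9. Drift wins 12–9.
Cirrus vs Model S1: Cirrus, 13–8.
Cirrus–Model U: Cirrus 11–10.
Cirrus vs Aero: Aero, 13–8.
Cirrus vs Model S2: Cirrus, 13–8.
Model S1 vs Model U: Model S1 is ranked higher on 3 ballots, Model U on 18. Model U wins 18–3.
Model S1 vs Aero: Aero, 19–2.
Model S1 vs Model S2: Model S1 preferred on 2 ballots; Model S2 wins 19–2.
Model U vs Aero: Model U is ranked higher on 2+2+3+3 = 10 ballots, Aero on 11. Aero wins 11–10.
Model U vs Model S2: 2+2+3 = 7 for Model U, 14 for Model S2 — Model S2 by 14–7.
Aero vs Model S2: 7 to 14, Model S2.
Only Model S1 has no wins; Model S1 is the Condorcet loser.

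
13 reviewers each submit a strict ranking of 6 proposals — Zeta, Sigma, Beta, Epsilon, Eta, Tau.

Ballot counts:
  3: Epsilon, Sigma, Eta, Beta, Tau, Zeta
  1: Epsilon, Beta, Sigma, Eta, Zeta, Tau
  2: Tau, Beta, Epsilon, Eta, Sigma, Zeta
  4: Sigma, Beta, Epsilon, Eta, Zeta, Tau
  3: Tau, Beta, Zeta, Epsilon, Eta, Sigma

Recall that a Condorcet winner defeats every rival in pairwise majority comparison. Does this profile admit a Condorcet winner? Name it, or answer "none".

Check each pair by majority over 13 ballots:
Zeta vs Sigma: Sigma, 10–3.
Zeta vs Beta: Zeta is ranked higher on 0 ballots, Beta on 13. Beta wins 13–0.
Zeta vs Epsilon: Epsilon, 10–3.
Zeta vs Eta: 3 to 10, Eta.
Zeta vs Tau: Tau wins 8–5.
Sigma–Beta: Sigma 7–6.
Sigma vs Epsilon: 4 to 9, Epsilon.
Sigma vs Eta: Sigma wins 8–5.
Sigma vs Tau: Sigma wins 8–5.
Beta–Epsilon: Beta 9–4.
Beta vs Eta: Beta preferred on 1+2+4+3 = 10 ballots; Beta wins 10–3.
Beta vs Tau: Beta is ranked higher on 3+1+4 = 8 ballots, Tau on 5. Beta wins 8–5.
Epsilon vs Eta: Epsilon, 13–0.
Epsilon vs Tau: Epsilon is ranked higher on 3+1+4 = 8 ballots, Tau on 5. Epsilon wins 8–5.
Eta vs Tau: 3+1+4 = 8 for Eta, 5 for Tau — Eta by 8–5.
No project is unbeaten: Zeta loses to Sigma; Sigma loses to Epsilon; Beta loses to Sigma; Epsilon loses to Beta; Eta loses to Sigma; Tau loses to Sigma. In particular Sigma → Beta → Epsilon → Sigma is a majority cycle — no Condorcet winner exists.

none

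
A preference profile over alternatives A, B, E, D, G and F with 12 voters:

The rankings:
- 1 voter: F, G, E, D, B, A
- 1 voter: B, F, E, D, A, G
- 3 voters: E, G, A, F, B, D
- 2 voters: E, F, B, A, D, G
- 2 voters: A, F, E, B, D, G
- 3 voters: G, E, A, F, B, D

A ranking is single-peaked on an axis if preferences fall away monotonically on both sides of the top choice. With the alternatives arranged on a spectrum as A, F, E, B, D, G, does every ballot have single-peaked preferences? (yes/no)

no

Axis positions: A=1, F=2, E=3, B=4, D=5, G=6.
Bloc 1: ranking walks positions 2-6-3-5-4-1; G is ranked above E even though E lies between G and the peak F on the axis — preferences dip and rise again. Not single-peaked.
Bloc 2: ranking walks positions 4-2-3-5-1-6; F is ranked above E even though E lies between F and the peak B on the axis — preferences dip and rise again. Not single-peaked.
Bloc 3: ranking walks positions 3-6-1-2-4-5; G is ranked above B even though B lies between G and the peak E on the axis — preferences dip and rise again. Not single-peaked.
Bloc 4 (peak E at position 3): ranking walks positions 3-2-4-1-5-6, expanding outward from the peak — single-peaked.
Bloc 5 (peak A at position 1): ranking walks positions 1-2-3-4-5-6, expanding outward from the peak — single-peaked.
Bloc 6: ranking walks positions 6-3-1-2-4-5; E is ranked above D even though D lies between E and the peak G on the axis — preferences dip and rise again. Not single-peaked.
Bloc 1 violates single-peakedness, so the profile is not single-peaked on this axis.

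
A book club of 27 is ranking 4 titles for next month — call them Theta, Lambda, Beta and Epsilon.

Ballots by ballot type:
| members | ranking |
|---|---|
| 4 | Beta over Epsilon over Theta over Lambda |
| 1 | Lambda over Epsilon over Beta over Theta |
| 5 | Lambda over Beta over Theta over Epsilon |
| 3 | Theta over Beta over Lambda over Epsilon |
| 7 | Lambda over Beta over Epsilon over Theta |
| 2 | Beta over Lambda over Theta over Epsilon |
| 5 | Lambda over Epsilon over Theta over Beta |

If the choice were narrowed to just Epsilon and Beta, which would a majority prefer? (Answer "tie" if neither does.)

Ballots ranking Epsilon above Beta: 1 + 5 = 6.
Ballots ranking Beta above Epsilon: 27 − 6 = 21.
Beta wins the head-to-head 21–6.

Beta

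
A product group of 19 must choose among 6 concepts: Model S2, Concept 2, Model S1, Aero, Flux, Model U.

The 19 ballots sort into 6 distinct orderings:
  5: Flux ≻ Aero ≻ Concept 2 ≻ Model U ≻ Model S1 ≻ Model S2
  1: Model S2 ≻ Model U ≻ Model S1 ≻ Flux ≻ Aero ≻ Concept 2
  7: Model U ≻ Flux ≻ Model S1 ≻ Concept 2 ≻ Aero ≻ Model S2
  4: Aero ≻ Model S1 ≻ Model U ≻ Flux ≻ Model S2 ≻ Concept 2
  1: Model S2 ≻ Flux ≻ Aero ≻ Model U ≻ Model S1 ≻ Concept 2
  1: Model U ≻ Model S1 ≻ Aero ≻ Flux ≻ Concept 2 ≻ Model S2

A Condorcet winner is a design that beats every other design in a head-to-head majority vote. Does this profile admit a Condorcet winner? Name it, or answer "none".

Pairwise majorities:
Model S2 vs Concept 2: Concept 2 wins 13–6.
Model S2 vs Model S1: Model S1 wins 17–2.
Model S2 vs Aero: Aero wins 17–2.
Model S2 vs Flux: Flux wins 17–2.
Model S2–Model U: Model U 17–2.
Concept 2–Model S1: Model S1 14–5.
Concept 2 vs Aero: Aero, 12–7.
Concept 2 vs Flux: Flux wins 19–0.
Concept 2–Model U: Model U 14–5.
Model S1 vs Aero: Aero wins 10–9.
Model S1 vs Flux: Flux wins 13–6.
Model S1 vs Model U: Model U, 15–4.
Aero–Flux: Flux 14–5.
Aero vs Model U: Aero wins 10–9.
Flux–Model U: Model U 13–6.
Each design drops at least one matchup (Model S2 loses to Concept 2; Concept 2 loses to Model S1; Model S1 loses to Aero; Aero loses to Flux; Flux loses to Model U; Model U loses to Aero); the cycle Aero > Model U > Flux > Aero rules out a Condorcet winner.

none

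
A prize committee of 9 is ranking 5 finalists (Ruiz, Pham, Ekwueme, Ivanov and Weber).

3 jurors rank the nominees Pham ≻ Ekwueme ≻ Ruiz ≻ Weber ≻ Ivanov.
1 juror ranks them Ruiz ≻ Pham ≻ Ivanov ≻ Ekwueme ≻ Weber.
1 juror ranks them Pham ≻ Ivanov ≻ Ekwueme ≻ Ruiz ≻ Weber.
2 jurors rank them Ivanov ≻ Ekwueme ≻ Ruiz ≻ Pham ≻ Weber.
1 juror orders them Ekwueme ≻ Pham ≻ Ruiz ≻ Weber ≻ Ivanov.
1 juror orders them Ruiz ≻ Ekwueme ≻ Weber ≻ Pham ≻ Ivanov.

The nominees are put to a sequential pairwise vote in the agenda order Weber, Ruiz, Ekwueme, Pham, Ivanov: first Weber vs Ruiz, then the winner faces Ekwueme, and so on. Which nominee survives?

Round 1: Weber vs Ruiz — 0–9, Ruiz advances.
Round 2: Ruiz vs Ekwueme — 2–7, Ekwueme advances.
Round 3: Ekwueme vs Pham — 4–5, Pham advances.
Round 4: Pham vs Ivanov — 7–2, Pham advances.
The agenda winner is Pham.

Pham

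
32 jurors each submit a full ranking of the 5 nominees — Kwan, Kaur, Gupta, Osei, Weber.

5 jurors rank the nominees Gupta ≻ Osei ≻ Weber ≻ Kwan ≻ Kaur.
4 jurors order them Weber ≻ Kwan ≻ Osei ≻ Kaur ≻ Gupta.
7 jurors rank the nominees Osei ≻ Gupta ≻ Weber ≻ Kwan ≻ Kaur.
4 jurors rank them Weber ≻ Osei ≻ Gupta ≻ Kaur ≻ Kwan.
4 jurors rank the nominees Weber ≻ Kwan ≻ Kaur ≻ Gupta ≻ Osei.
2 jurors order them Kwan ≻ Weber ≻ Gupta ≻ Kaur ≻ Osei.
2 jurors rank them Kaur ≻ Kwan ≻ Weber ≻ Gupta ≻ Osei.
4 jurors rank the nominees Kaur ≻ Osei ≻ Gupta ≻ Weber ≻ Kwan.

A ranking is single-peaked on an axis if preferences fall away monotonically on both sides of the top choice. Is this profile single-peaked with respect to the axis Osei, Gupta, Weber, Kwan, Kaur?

no

Axis positions: Osei=1, Gupta=2, Weber=3, Kwan=4, Kaur=5.
Type 1 (peak Gupta at position 2): ranking walks positions 2-1-3-4-5, expanding outward from the peak — single-peaked.
Type 2: ranking walks positions 3-4-1-5-2; Osei is ranked above Gupta even though Gupta lies between Osei and the peak Weber on the axis — preferences dip and rise again. Not single-peaked.
Type 3 (peak Osei at position 1): ranking walks positions 1-2-3-4-5, expanding outward from the peak — single-peaked.
Type 4: ranking walks positions 3-1-2-5-4; Osei is ranked above Gupta even though Gupta lies between Osei and the peak Weber on the axis — preferences dip and rise again. Not single-peaked.
Type 5 (peak Weber at position 3): ranking walks positions 3-4-5-2-1, expanding outward from the peak — single-peaked.
Type 6 (peak Kwan at position 4): ranking walks positions 4-3-2-5-1, expanding outward from the peak — single-peaked.
Type 7 (peak Kaur at position 5): ranking walks positions 5-4-3-2-1, expanding outward from the peak — single-peaked.
Type 8: ranking walks positions 5-1-2-3-4; Osei is ranked above Kwan even though Kwan lies between Osei and the peak Kaur on the axis — preferences dip and rise again. Not single-peaked.
Type 2 violates single-peakedness, so the profile is not single-peaked on this axis.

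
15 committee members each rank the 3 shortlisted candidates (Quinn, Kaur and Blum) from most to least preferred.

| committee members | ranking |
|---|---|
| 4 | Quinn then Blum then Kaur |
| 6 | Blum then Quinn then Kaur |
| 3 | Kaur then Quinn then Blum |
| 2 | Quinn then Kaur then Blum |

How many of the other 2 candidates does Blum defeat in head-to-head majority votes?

Blum against each rival (15 committee members):
Blum–Quinn: Quinn 9–6.
Blum vs Kaur: 4+6 = 10 for Blum, 5 for Kaur — Blum by 10–5.
Blum beats Kaur; loses to Quinn — 1 pairwise win.

1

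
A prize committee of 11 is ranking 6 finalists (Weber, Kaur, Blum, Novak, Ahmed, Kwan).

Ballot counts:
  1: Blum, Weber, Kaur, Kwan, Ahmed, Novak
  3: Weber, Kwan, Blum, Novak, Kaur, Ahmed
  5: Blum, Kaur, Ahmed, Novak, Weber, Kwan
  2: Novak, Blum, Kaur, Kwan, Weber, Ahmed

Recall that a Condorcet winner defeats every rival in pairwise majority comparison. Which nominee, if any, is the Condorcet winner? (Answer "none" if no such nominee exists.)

Pairwise majorities:
Weber vs Kaur: Weber is ranked higher on 1+3 = 4 ballots, Kaur on 7. Kaur wins 7–4.
Weber vs Blum: Weber preferred on 3 ballots; Blum wins 8–3.
Weber vs Novak: 1+3 = 4 for Weber, 7 for Novak — Novak by 7–4.
Weber–Ahmed: Weber 6–5.
Weber–Kwan: Weber 9–2.
Kaur–Blum: Blum 11–0.
Kaur vs Novak: 6 to 5, Kaur.
Kaur vs Ahmed: 1+3+5+2 = 11 for Kaur, 0 for Ahmed — Kaur by 11–0.
Kaur vs Kwan: Kaur preferred on 1+5+2 = 8 ballots; Kaur wins 8–3.
Blum vs Novak: Blum wins 9–2.
Blum vs Ahmed: Blum preferred on 1+3+5+2 = 11 ballots; Blum wins 11–0.
Blum vs Kwan: Blum is ranked higher on 1+5+2 = 8 ballots, Kwan on 3. Blum wins 8–3.
Novak vs Ahmed: Ahmed wins 6–5.
Novak vs Kwan: 5+2 = 7 for Novak, 4 for Kwan — Novak by 7–4.
Ahmed vs Kwan: 5 for Ahmed, 6 for Kwan — Kwan by 6–5.
Only Blum has no losses; Blum is the Condorcet winner.

Blum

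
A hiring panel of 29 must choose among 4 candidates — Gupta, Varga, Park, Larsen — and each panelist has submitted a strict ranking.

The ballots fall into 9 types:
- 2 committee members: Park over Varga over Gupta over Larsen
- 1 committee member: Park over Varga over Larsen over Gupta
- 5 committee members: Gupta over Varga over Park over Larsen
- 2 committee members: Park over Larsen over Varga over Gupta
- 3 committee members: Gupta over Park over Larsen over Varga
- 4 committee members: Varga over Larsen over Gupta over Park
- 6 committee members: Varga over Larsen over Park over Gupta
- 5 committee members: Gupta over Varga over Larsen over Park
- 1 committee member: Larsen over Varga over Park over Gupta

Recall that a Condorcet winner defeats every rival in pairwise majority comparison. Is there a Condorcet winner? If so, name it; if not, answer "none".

Check each pair by majority over 29 ballots:
Gupta vs Varga: Varga, 16–13.
Gupta vs Park: Gupta, 17–12.
Gupta vs Larsen: Gupta, 15–14.
Varga vs Park: Varga, 21–8.
Varga–Larsen: Varga 23–6.
Park vs Larsen: Larsen, 16–13.
Only Varga has no losses; Varga is the Condorcet winner.

Varga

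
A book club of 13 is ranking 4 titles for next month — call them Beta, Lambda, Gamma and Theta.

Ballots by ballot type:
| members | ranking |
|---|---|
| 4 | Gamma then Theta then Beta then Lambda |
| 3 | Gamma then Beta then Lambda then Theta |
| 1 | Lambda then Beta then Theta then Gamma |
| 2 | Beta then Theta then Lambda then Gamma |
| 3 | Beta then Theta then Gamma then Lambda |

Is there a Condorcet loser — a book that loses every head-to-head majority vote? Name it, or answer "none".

Lambda

Pairwise majorities:
Beta vs Lambda: Beta preferred on 4+3+2+3 = 12 ballots; Beta wins 12–1.
Beta vs Gamma: Beta preferred on 1+2+3 = 6 ballots; Gamma wins 7–6.
Beta vs Theta: 9 to 4, Beta.
Lambda vs Gamma: Lambda is ranked higher on 1+2 = 3 ballots, Gamma on 10. Gamma wins 10–3.
Lambda vs Theta: Lambda preferred on 3+1 = 4 ballots; Theta wins 9–4.
Gamma vs Theta: 7 to 6, Gamma.
Only Lambda has no wins; Lambda is the Condorcet loser.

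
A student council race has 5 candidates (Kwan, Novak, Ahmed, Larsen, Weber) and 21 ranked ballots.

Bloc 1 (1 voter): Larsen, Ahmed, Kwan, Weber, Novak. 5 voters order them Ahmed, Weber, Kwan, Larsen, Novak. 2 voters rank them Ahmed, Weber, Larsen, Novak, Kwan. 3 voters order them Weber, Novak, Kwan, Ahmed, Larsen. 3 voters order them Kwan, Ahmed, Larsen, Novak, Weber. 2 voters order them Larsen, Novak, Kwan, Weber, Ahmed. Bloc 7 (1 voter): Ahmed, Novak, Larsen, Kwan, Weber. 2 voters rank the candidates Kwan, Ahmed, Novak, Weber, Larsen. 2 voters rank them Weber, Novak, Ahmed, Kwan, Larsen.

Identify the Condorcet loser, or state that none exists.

Pairwise majorities:
Kwan vs Novak: 1+5+3+2 = 11 for Kwan, 10 for Novak — Kwan by 11–10.
Kwan vs Ahmed: Kwan preferred on 3+3+2+2 = 10 ballots; Ahmed wins 11–10.
Kwan vs Larsen: Kwan wins 15–6.
Kwan vs Weber: 1+3+2+1+2 = 9 for Kwan, 12 for Weber — Weber by 12–9.
Novak vs Ahmed: Ahmed, 14–7.
Novak–Larsen: Larsen 13–8.
Novak–Weber: Weber 13–8.
Ahmed vs Larsen: Ahmed wins 18–3.
Ahmed vs Weber: 1+5+2+3+1+2 = 14 for Ahmed, 7 for Weber — Ahmed by 14–7.
Larsen vs Weber: Weber, 14–7.
Only Novak has no wins; Novak is the Condorcet loser.

Novak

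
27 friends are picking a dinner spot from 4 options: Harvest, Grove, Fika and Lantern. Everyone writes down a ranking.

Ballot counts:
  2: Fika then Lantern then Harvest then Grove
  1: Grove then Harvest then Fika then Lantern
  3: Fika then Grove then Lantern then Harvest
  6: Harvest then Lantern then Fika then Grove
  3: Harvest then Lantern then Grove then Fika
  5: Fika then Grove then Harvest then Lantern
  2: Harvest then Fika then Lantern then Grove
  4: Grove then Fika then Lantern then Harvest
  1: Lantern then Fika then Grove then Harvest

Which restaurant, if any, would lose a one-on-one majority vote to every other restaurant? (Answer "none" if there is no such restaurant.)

Pairwise majorities:
Harvest–Grove: Grove 14–13.
Harvest vs Fika: Fika, 15–12.
Harvest vs Lantern: 1+6+3+5+2 = 17 for Harvest, 10 for Lantern — Harvest by 17–10.
Grove vs Fika: Fika wins 19–8.
Grove vs Lantern: 1+3+5+4 = 13 for Grove, 14 for Lantern — Lantern by 14–13.
Fika vs Lantern: Fika wins 17–10.
Each restaurant has at least one pairwise win (Harvest beats Lantern; Grove beats Harvest; Fika beats Harvest; Lantern beats Grove) — no Condorcet loser.

none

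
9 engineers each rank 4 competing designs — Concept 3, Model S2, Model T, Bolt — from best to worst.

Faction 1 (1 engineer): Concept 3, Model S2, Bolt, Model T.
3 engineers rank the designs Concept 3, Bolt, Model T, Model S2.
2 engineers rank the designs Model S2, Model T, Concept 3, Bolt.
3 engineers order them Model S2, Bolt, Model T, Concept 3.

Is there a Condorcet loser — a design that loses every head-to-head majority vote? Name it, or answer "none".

none

Head-to-head results (9 engineers):
Concept 3 vs Model S2: Concept 3 preferred on 1+3 = 4 ballots; Model S2 wins 5–4.
Concept 3 vs Model T: Concept 3 is ranked higher on 1+3 = 4 ballots, Model T on 5. Model T wins 5–4.
Concept 3 vs Bolt: Concept 3 wins 6–3.
Model S2 vs Model T: Model S2 is ranked higher on 1+2+3 = 6 ballots, Model T on 3. Model S2 wins 6–3.
Model S2 vs Bolt: 1+2+3 = 6 for Model S2, 3 for Bolt — Model S2 by 6–3.
Model T vs Bolt: 2 for Model T, 7 for Bolt — Bolt by 7–2.
No design is winless: Concept 3 beats Bolt; Model S2 beats Concept 3; Model T beats Concept 3; Bolt beats Model T. There is no Condorcet loser.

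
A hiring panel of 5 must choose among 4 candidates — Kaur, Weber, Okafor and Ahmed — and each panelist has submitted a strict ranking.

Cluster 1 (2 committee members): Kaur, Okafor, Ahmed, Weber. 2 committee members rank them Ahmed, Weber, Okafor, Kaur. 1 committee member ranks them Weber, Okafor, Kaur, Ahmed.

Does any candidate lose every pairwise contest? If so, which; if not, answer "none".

none

Head-to-head results (5 committee members):
Kaur–Weber: Weber 3–2.
Kaur–Okafor: Okafor 3–2.
Kaur–Ahmed: Kaur 3–2.
Weber vs Okafor: Weber preferred on 2+1 = 3 ballots; Weber wins 3–2.
Weber vs Ahmed: 1 for Weber, 4 for Ahmed — Ahmed by 4–1.
Okafor vs Ahmed: Okafor wins 3–2.
No candidate is winless: Kaur beats Ahmed; Weber beats Kaur; Okafor beats Kaur; Ahmed beats Weber. There is no Condorcet loser.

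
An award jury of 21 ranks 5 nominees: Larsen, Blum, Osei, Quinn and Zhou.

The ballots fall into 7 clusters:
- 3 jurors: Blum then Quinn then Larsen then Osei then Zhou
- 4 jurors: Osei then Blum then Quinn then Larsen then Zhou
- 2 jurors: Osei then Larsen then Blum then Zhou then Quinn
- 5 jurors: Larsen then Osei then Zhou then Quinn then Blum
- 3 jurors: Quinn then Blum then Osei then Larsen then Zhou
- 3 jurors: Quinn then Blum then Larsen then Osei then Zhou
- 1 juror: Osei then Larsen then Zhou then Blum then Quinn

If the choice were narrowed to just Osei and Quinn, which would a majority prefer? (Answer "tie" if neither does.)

Ballots ranking Osei above Quinn: 4 + 2 + 5 + 1 = 12.
Ballots ranking Quinn above Osei: 21 − 12 = 9.
Osei wins the head-to-head 12–9.

Osei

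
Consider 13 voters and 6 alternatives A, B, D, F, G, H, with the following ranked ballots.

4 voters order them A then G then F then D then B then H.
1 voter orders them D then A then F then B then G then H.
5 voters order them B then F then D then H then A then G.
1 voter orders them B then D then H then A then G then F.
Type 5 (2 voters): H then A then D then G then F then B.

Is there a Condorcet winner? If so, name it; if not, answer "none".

Check each pair by majority over 13 ballots:
A vs B: A, 7–6.
A–D: D 7–6.
A–F: A 8–5.
A vs G: A wins 13–0.
A–H: H 8–5.
B vs D: 6 to 7, D.
B vs F: 5+1 = 6 for B, 7 for F — F by 7–6.
B vs G: B is ranked higher on 1+5+1 = 7 ballots, G on 6. B wins 7–6.
B vs H: B wins 11–2.
D vs F: D is ranked higher on 1+1+2 = 4 ballots, F on 9. F wins 9–4.
D vs G: D wins 9–4.
D–H: D 11–2.
F–G: G 7–6.
F vs H: 4+1+5 = 10 for F, 3 for H — F by 10–3.
G vs H: G preferred on 4+1 = 5 ballots; H wins 8–5.
Every alternative loses at least once (A loses to D; B loses to A; D loses to F; F loses to A; G loses to A; H loses to B). The majority relation contains the cycle A > B > H > A, so there is no Condorcet winner.

none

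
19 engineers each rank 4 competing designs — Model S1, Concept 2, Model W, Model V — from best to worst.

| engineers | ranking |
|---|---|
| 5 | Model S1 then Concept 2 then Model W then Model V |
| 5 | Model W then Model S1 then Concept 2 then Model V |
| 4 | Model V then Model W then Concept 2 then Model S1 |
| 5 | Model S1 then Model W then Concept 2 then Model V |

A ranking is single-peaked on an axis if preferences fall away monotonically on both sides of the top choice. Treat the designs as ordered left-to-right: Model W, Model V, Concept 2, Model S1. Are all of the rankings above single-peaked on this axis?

no

Axis positions: Model W=1, Model V=2, Concept 2=3, Model S1=4.
Faction 1: ranking walks positions 4-3-1-2; Model W is ranked above Model V even though Model V lies between Model W and the peak Model S1 on the axis — preferences dip and rise again. Not single-peaked.
Faction 2: ranking walks positions 1-4-3-2; Model S1 is ranked above Model V even though Model V lies between Model S1 and the peak Model W on the axis — preferences dip and rise again. Not single-peaked.
Faction 3 (peak Model V at position 2): ranking walks positions 2-1-3-4, expanding outward from the peak — single-peaked.
Faction 4: ranking walks positions 4-1-3-2; Model W is ranked above Concept 2 even though Concept 2 lies between Model W and the peak Model S1 on the axis — preferences dip and rise again. Not single-peaked.
Faction 1 violates single-peakedness, so the profile is not single-peaked on this axis.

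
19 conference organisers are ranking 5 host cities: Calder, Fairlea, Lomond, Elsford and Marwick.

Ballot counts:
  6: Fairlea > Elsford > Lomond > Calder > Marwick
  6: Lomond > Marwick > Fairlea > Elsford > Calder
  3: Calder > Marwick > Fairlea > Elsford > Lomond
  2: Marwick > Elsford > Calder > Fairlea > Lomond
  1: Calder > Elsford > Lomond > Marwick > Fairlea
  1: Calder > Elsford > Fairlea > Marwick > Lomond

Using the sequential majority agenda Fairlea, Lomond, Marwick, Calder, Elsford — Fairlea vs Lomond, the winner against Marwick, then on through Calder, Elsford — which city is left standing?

Round 1: Fairlea vs Lomond — 12–7, Fairlea advances.
Round 2: Fairlea vs Marwick — 7–12, Marwick advances.
Round 3: Marwick vs Calder — 8–11, Calder advances.
Round 4: Calder vs Elsford — 5–14, Elsford advances.
The agenda winner is Elsford.

Elsford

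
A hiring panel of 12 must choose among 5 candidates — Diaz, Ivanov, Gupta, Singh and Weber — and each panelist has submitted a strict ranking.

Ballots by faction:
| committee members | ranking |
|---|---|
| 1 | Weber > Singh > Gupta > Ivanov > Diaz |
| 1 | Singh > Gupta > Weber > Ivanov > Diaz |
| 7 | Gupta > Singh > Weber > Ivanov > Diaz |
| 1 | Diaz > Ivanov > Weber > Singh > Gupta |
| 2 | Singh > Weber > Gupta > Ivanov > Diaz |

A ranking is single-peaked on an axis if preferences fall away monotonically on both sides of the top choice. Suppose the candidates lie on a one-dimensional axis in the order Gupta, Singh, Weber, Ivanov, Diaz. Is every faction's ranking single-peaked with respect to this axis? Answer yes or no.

Axis positions: Gupta=1, Singh=2, Weber=3, Ivanov=4, Diaz=5.
Faction 1 (peak Weber at position 3): ranking walks positions 3-2-1-4-5, expanding outward from the peak — single-peaked.
Faction 2 (peak Singh at position 2): ranking walks positions 2-1-3-4-5, expanding outward from the peak — single-peaked.
Faction 3 (peak Gupta at position 1): ranking walks positions 1-2-3-4-5, expanding outward from the peak — single-peaked.
Faction 4 (peak Diaz at position 5): ranking walks positions 5-4-3-2-1, expanding outward from the peak — single-peaked.
Faction 5 (peak Singh at position 2): ranking walks positions 2-3-1-4-5, expanding outward from the peak — single-peaked.
Every ranking is single-peaked on this axis.

yes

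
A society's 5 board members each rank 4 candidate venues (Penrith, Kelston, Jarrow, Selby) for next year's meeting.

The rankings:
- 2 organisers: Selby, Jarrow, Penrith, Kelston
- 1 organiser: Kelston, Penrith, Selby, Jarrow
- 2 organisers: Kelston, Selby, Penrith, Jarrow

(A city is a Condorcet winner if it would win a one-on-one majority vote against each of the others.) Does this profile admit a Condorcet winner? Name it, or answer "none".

Check each pair by majority over 5 ballots:
Penrith vs Kelston: 2 for Penrith, 3 for Kelston — Kelston by 3–2.
Penrith vs Jarrow: 1+2 = 3 for Penrith, 2 for Jarrow — Penrith by 3–2.
Penrith vs Selby: 1 to 4, Selby.
Kelston vs Jarrow: Kelston is ranked higher on 1+2 = 3 ballots, Jarrow on 2. Kelston wins 3–2.
Kelston vs Selby: 1+2 = 3 for Kelston, 2 for Selby — Kelston by 3–2.
Jarrow vs Selby: Jarrow preferred on 0 ballots; Selby wins 5–0.
Only Kelston has no losses; Kelston is the Condorcet winner.

Kelston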